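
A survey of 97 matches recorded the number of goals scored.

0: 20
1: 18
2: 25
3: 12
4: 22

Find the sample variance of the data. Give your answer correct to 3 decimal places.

Values: 0, 1, 2, 3, 4
n = 97, Σfx = 192, mean = 1.9794
Σfx² = 578
Σf(x − x̄)² = Σfx² − (Σfx)²/n = 578 − 192²/97 = 197.9588
Sample variance = 197.9588 / 96 = 2.0621

2.062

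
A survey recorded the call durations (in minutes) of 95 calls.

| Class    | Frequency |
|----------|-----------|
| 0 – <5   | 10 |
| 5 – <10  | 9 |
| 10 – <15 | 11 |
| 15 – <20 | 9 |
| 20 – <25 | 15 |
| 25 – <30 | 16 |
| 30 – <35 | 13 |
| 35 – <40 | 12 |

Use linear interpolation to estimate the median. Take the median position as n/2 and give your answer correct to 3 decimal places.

22.833

Cumulative frequencies: 10, 19, 30, 39, 54, 70, 83, 95
n = 95; position = n/2 = 47.5.
This falls in the class 20 – <25: L = 20, F = 39, f = 15, h = 5.
Median ≈ 20 + ((47.5 − 39) / 15) × 5 = 22.8333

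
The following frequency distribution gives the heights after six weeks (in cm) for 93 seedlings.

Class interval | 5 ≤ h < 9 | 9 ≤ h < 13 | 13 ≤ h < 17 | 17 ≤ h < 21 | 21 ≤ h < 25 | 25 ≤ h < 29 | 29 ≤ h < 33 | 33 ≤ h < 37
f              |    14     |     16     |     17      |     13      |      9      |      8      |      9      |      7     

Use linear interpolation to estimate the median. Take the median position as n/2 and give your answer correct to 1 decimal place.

Cumulative frequencies: 14, 30, 47, 60, 69, 77, 86, 93
n = 93; position = n/2 = 46.5.
This falls in the class 13 ≤ h < 17: L = 13, F = 30, f = 17, h = 4.
Median ≈ 13 + ((46.5 − 30) / 17) × 4 = 16.8824

16.9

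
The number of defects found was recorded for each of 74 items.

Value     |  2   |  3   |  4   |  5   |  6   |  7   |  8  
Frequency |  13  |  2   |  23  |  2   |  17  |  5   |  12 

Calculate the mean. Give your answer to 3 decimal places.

4.959

Values: 2, 3, 4, 5, 6, 7, 8
Σfx = 13×2 + 2×3 + 23×4 + 2×5 + 17×6 + 5×7 + 12×8 = 367
n = Σf = 74
Mean = 367 / 74 = 4.9595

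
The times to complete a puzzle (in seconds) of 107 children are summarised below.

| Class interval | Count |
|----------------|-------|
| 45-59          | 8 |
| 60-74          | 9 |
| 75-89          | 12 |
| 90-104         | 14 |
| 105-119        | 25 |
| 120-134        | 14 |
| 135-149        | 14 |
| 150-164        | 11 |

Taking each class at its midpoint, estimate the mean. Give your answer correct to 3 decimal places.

108.916

Midpoints: 52, 67, 82, 97, 112, 127, 142, 157
Σfm = 8×52 + 9×67 + 12×82 + 14×97 + 25×112 + 14×127 + 14×142 + 11×157 = 11654
n = Σf = 107
Mean = 11654 / 107 = 108.9159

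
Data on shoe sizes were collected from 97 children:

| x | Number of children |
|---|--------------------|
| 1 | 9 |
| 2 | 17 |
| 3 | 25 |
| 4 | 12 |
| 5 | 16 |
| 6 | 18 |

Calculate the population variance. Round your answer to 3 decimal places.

2.578

Values: 1, 2, 3, 4, 5, 6
n = 97, Σfx = 354, mean = 3.6495
Σfx² = 1542
Σf(x − x̄)² = Σfx² − (Σfx)²/n = 1542 − 354²/97 = 250.0825
Population variance = 250.0825 / 97 = 2.5782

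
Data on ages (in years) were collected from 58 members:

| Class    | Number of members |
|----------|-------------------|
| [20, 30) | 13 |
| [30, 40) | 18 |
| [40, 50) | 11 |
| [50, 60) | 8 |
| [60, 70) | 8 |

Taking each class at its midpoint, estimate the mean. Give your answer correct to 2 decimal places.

41.55

Midpoints: 25, 35, 45, 55, 65
Σfm = 13×25 + 18×35 + 11×45 + 8×55 + 8×65 = 2410
n = Σf = 58
Mean = 2410 / 58 = 41.5517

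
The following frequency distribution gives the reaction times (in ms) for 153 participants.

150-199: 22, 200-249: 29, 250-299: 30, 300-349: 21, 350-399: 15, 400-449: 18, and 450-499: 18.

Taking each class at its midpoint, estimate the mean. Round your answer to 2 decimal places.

308.49

Midpoints: 174.5, 224.5, 274.5, 324.5, 374.5, 424.5, 474.5
Σfm = 22×174.5 + 29×224.5 + 30×274.5 + 21×324.5 + 15×374.5 + 18×424.5 + 18×474.5 = 47198.5
n = Σf = 153
Mean = 47198.5 / 153 = 308.4869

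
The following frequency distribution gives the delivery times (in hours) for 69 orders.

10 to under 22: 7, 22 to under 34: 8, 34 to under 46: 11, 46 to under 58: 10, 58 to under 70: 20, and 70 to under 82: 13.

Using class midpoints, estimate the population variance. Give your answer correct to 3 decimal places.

371.357

Midpoints: 16, 28, 40, 52, 64, 76
n = 69, Σfm = 3564, mean = 51.6522
Σfm² = 209712
Σf(m − x̄)² = Σfm² − (Σfm)²/n = 209712 − 3564²/69 = 25623.6522
Population variance = 25623.6522 / 69 = 371.3573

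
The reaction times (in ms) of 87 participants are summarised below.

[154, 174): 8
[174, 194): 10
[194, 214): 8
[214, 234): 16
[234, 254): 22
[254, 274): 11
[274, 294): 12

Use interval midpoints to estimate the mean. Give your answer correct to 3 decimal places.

230.437

Midpoints: 164, 184, 204, 224, 244, 264, 284
Σfm = 8×164 + 10×184 + 8×204 + 16×224 + 22×244 + 11×264 + 12×284 = 20048
n = Σf = 87
Mean = 20048 / 87 = 230.4368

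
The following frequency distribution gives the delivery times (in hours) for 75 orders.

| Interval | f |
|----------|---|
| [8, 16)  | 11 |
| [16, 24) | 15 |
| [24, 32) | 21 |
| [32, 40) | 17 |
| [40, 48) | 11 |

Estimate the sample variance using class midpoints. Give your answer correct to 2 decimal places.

103.74

Midpoints: 12, 20, 28, 36, 44
n = 75, Σfm = 2116, mean = 28.2133
Σfm² = 67376
Σf(m − x̄)² = Σfm² − (Σfm)²/n = 67376 − 2116²/75 = 7676.5867
Sample variance = 7676.5867 / 74 = 103.7377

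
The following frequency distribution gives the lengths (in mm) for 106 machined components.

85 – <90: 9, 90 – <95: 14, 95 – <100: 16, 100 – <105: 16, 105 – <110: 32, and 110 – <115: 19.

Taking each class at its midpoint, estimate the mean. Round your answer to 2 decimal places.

Midpoints: 87.5, 92.5, 97.5, 102.5, 107.5, 112.5
Σfm = 9×87.5 + 14×92.5 + 16×97.5 + 16×102.5 + 32×107.5 + 19×112.5 = 10860
n = Σf = 106
Mean = 10860 / 106 = 102.4528

102.45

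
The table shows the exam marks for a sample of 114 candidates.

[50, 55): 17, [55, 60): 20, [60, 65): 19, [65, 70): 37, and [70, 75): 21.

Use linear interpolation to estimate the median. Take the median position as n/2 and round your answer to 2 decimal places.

Cumulative frequencies: 17, 37, 56, 93, 114
n = 114; position = n/2 = 57.
This falls in the class [65, 70): L = 65, F = 56, f = 37, h = 5.
Median ≈ 65 + ((57 − 56) / 37) × 5 = 65.1351

65.14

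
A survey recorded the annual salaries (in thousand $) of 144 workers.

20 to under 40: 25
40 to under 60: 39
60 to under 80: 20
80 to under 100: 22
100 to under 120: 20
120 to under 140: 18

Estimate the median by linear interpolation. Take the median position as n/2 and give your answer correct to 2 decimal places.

68.00

Cumulative frequencies: 25, 64, 84, 106, 126, 144
n = 144; position = n/2 = 72.
This falls in the class 60 to under 80: L = 60, F = 64, f = 20, h = 20.
Median ≈ 60 + ((72 − 64) / 20) × 20 = 68.0000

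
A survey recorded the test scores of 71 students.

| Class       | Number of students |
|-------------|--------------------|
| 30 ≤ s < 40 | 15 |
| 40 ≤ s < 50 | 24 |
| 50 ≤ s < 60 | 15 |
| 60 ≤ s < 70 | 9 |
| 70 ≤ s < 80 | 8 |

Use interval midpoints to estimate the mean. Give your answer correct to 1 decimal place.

50.9

Midpoints: 35, 45, 55, 65, 75
Σfm = 15×35 + 24×45 + 15×55 + 9×65 + 8×75 = 3615
n = Σf = 71
Mean = 3615 / 71 = 50.9155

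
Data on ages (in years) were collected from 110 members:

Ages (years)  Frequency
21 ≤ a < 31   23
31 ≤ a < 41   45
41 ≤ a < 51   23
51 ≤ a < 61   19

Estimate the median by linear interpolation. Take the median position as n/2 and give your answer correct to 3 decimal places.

Cumulative frequencies: 23, 68, 91, 110
n = 110; position = n/2 = 55.
This falls in the class 31 ≤ a < 41: L = 31, F = 23, f = 45, h = 10.
Median ≈ 31 + ((55 − 23) / 45) × 10 = 38.1111

38.111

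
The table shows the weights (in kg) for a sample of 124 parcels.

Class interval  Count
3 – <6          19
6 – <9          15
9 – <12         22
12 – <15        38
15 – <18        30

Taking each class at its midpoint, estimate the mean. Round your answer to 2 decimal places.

11.59

Midpoints: 4.5, 7.5, 10.5, 13.5, 16.5
Σfm = 19×4.5 + 15×7.5 + 22×10.5 + 38×13.5 + 30×16.5 = 1437
n = Σf = 124
Mean = 1437 / 124 = 11.5887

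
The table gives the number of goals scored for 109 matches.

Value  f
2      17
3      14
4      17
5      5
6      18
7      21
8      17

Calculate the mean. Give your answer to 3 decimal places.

5.138

Values: 2, 3, 4, 5, 6, 7, 8
Σfx = 17×2 + 14×3 + 17×4 + 5×5 + 18×6 + 21×7 + 17×8 = 560
n = Σf = 109
Mean = 560 / 109 = 5.1376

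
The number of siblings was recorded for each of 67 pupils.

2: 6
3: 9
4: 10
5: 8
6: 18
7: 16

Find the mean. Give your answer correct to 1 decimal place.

5.1

Values: 2, 3, 4, 5, 6, 7
Σfx = 6×2 + 9×3 + 10×4 + 8×5 + 18×6 + 16×7 = 339
n = Σf = 67
Mean = 339 / 67 = 5.0597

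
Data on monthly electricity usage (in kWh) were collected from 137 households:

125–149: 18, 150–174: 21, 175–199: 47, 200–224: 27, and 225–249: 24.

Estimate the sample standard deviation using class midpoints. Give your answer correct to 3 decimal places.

Midpoints: 137, 162, 187, 212, 237
n = 137, Σfm = 26069, mean = 190.2847
Σfm² = 5094053
Σf(m − x̄)² = Σfm² − (Σfm)²/n = 5094053 − 26069²/137 = 133521.8978
Sample variance = 133521.8978 / 136 = 981.7787
Standard deviation = √981.7787 = 31.3333

31.333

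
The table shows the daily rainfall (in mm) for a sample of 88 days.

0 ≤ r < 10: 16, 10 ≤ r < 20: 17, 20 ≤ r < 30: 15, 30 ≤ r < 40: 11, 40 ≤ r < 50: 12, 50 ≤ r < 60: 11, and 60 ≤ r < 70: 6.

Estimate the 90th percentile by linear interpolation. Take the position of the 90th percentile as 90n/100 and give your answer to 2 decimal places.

Cumulative frequencies: 16, 33, 48, 59, 71, 82, 88
n = 88; position = 90n/100 = 79.2.
This falls in the class 50 ≤ r < 60: L = 50, F = 71, f = 11, h = 10.
90th percentile ≈ 50 + ((79.2 − 71) / 11) × 10 = 57.4545

57.45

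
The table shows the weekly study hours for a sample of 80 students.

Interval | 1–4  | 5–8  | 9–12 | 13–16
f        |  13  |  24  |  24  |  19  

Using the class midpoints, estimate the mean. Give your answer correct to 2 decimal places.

Midpoints: 2.5, 6.5, 10.5, 14.5
Σfm = 13×2.5 + 24×6.5 + 24×10.5 + 19×14.5 = 716
n = Σf = 80
Mean = 716 / 80 = 8.9500

8.95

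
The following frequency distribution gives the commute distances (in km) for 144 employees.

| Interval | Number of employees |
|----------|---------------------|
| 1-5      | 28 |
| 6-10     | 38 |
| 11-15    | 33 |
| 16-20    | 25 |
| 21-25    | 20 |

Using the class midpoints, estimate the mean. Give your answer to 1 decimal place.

12.0

Midpoints: 3, 8, 13, 18, 23
Σfm = 28×3 + 38×8 + 33×13 + 25×18 + 20×23 = 1727
n = Σf = 144
Mean = 1727 / 144 = 11.9931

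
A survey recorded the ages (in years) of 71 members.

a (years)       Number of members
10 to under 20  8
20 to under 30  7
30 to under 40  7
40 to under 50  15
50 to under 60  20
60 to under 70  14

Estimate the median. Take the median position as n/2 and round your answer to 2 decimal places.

49.00

Cumulative frequencies: 8, 15, 22, 37, 57, 71
n = 71; position = n/2 = 35.5.
This falls in the class 40 to under 50: L = 40, F = 22, f = 15, h = 10.
Median ≈ 40 + ((35.5 − 22) / 15) × 10 = 49.0000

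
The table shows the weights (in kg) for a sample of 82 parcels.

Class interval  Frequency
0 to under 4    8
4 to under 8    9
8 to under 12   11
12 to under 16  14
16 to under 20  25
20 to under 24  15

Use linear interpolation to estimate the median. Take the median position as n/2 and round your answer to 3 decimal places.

Cumulative frequencies: 8, 17, 28, 42, 67, 82
n = 82; position = n/2 = 41.
This falls in the class 12 to under 16: L = 12, F = 28, f = 14, h = 4.
Median ≈ 12 + ((41 − 28) / 14) × 4 = 15.7143

15.714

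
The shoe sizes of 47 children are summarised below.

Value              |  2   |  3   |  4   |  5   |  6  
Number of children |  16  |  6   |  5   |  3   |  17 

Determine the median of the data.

4

Cumulative frequencies: 16, 22, 27, 30, 47
n = 47, so the median is the value in position (n+1)/2 = 24.
Position 24 falls at value 4.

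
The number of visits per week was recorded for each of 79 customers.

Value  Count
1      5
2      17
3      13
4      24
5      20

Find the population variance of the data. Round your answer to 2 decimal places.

Values: 1, 2, 3, 4, 5
n = 79, Σfx = 274, mean = 3.4684
Σfx² = 1074
Σf(x − x̄)² = Σfx² − (Σfx)²/n = 1074 − 274²/79 = 123.6709
Population variance = 123.6709 / 79 = 1.5655

1.57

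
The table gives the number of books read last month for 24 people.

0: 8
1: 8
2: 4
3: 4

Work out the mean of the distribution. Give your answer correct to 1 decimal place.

Values: 0, 1, 2, 3
Σfx = 8×0 + 8×1 + 4×2 + 4×3 = 28
n = Σf = 24
Mean = 28 / 24 = 1.1667

1.2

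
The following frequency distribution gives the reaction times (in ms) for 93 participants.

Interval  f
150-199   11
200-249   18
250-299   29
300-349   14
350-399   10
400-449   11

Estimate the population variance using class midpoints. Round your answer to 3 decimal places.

Midpoints: 174.5, 224.5, 274.5, 324.5, 374.5, 424.5
n = 93, Σfm = 26878.5, mean = 289.0161
Σfm² = 8286223.25
Σf(m − x̄)² = Σfm² − (Σfm)²/n = 8286223.25 − 26878.5²/93 = 517903.2258
Population variance = 517903.2258 / 93 = 5568.8519

5568.852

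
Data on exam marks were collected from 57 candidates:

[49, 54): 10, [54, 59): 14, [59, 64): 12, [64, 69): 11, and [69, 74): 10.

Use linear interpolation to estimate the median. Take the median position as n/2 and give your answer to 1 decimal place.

Cumulative frequencies: 10, 24, 36, 47, 57
n = 57; position = n/2 = 28.5.
This falls in the class [59, 64): L = 59, F = 24, f = 12, h = 5.
Median ≈ 59 + ((28.5 − 24) / 12) × 5 = 60.8750

60.9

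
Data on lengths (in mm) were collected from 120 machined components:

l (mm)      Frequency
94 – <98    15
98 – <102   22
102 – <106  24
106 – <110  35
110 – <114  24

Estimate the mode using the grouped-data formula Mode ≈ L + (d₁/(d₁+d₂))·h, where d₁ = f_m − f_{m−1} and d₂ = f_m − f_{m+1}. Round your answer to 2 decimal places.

Modal class: 106 – <110 (highest frequency 35).
d₁ = 35 − 24 = 11, d₂ = 35 − 24 = 11
Mode ≈ 106 + (11/(11+11)) × 4 = 106 + 2.0000 = 108.0000

108.00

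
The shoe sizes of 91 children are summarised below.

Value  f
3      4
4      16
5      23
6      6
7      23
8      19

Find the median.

Cumulative frequencies: 4, 20, 43, 49, 72, 91
n = 91, so the median is the value in position (n+1)/2 = 46.
Position 46 falls at value 6.

6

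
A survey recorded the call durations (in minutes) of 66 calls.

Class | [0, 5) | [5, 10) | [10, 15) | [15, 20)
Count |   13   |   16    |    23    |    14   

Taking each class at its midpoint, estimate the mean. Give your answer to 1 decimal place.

10.4

Midpoints: 2.5, 7.5, 12.5, 17.5
Σfm = 13×2.5 + 16×7.5 + 23×12.5 + 14×17.5 = 685
n = Σf = 66
Mean = 685 / 66 = 10.3788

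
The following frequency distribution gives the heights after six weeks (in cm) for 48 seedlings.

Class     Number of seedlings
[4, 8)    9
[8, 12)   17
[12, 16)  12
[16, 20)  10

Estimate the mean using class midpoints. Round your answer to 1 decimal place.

Midpoints: 6, 10, 14, 18
Σfm = 9×6 + 17×10 + 12×14 + 10×18 = 572
n = Σf = 48
Mean = 572 / 48 = 11.9167

11.9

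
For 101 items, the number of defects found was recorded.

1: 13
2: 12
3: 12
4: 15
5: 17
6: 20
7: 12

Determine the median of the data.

Cumulative frequencies: 13, 25, 37, 52, 69, 89, 101
n = 101, so the median is the value in position (n+1)/2 = 51.
Position 51 falls at value 4.

4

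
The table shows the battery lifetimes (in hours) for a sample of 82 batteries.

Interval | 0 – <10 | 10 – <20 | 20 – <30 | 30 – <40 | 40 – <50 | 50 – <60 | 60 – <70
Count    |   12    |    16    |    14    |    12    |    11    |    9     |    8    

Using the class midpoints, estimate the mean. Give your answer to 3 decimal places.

31.463

Midpoints: 5, 15, 25, 35, 45, 55, 65
Σfm = 12×5 + 16×15 + 14×25 + 12×35 + 11×45 + 9×55 + 8×65 = 2580
n = Σf = 82
Mean = 2580 / 82 = 31.4634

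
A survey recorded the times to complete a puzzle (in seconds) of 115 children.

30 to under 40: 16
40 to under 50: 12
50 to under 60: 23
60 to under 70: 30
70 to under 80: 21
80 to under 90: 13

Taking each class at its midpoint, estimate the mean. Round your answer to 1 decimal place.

60.8

Midpoints: 35, 45, 55, 65, 75, 85
Σfm = 16×35 + 12×45 + 23×55 + 30×65 + 21×75 + 13×85 = 6995
n = Σf = 115
Mean = 6995 / 115 = 60.8261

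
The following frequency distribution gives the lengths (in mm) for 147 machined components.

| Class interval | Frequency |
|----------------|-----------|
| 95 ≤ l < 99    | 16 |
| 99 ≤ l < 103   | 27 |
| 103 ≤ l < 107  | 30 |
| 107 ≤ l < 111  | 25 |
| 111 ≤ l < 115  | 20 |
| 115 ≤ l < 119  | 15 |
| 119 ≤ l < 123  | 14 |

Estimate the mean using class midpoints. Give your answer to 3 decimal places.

Midpoints: 97, 101, 105, 109, 113, 117, 121
Σfm = 16×97 + 27×101 + 30×105 + 25×109 + 20×113 + 15×117 + 14×121 = 15863
n = Σf = 147
Mean = 15863 / 147 = 107.9116

107.912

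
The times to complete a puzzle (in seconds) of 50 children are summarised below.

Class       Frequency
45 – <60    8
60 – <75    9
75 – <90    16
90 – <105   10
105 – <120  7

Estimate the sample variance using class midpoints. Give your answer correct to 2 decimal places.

362.66

Midpoints: 52.5, 67.5, 82.5, 97.5, 112.5
n = 50, Σfm = 4110, mean = 82.2000
Σfm² = 355612.5
Σf(m − x̄)² = Σfm² − (Σfm)²/n = 355612.5 − 4110²/50 = 17770.5000
Sample variance = 17770.5000 / 49 = 362.6633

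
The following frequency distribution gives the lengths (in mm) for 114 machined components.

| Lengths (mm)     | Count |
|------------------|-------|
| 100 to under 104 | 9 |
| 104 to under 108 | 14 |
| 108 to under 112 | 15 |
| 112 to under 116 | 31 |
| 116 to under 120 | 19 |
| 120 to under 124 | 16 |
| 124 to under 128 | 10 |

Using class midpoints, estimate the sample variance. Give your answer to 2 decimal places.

Midpoints: 102, 106, 110, 114, 118, 122, 126
n = 114, Σfm = 13040, mean = 114.3860
Σfm² = 1496776
Σf(m − x̄)² = Σfm² − (Σfm)²/n = 1496776 − 13040²/114 = 5183.0175
Sample variance = 5183.0175 / 113 = 45.8674

45.87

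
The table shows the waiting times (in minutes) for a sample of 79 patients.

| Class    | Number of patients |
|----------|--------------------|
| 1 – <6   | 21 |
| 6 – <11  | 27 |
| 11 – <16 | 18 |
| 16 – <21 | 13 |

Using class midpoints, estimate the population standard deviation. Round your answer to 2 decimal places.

Midpoints: 3.5, 8.5, 13.5, 18.5
n = 79, Σfm = 786.5, mean = 9.9557
Σfm² = 9937.75
Σf(m − x̄)² = Σfm² − (Σfm)²/n = 9937.75 − 786.5²/79 = 2107.5949
Population variance = 2107.5949 / 79 = 26.6784
Standard deviation = √26.6784 = 5.1651

5.17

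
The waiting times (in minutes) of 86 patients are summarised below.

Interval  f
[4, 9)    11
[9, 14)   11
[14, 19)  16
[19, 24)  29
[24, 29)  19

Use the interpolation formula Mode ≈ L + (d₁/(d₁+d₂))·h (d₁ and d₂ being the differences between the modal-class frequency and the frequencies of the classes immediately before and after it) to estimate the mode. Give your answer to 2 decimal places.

21.83

Modal class: [19, 24) (highest frequency 29).
d₁ = 29 − 16 = 13, d₂ = 29 − 19 = 10
Mode ≈ 19 + (13/(13+10)) × 5 = 19 + 2.8261 = 21.8261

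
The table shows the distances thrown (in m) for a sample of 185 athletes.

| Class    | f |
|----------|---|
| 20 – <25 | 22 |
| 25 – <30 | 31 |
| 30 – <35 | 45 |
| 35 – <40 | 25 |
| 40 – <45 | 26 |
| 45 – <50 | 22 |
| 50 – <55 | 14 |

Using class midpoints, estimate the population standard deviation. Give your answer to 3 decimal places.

Midpoints: 22.5, 27.5, 32.5, 37.5, 42.5, 47.5, 52.5
n = 185, Σfm = 6632.5, mean = 35.8514
Σfm² = 252456.25
Σf(m − x̄)² = Σfm² − (Σfm)²/n = 252456.25 − 6632.5²/185 = 14672.1622
Population variance = 14672.1622 / 185 = 79.3090
Standard deviation = √79.3090 = 8.9056

8.906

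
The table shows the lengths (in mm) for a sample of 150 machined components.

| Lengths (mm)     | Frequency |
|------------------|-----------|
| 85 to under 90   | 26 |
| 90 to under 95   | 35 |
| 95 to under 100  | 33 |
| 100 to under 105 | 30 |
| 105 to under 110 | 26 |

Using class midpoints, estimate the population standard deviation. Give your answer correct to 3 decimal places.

Midpoints: 87.5, 92.5, 97.5, 102.5, 107.5
n = 150, Σfm = 14600, mean = 97.3333
Σfm² = 1427887.5
Σf(m − x̄)² = Σfm² − (Σfm)²/n = 1427887.5 − 14600²/150 = 6820.8333
Population variance = 6820.8333 / 150 = 45.4722
Standard deviation = √45.4722 = 6.7433

6.743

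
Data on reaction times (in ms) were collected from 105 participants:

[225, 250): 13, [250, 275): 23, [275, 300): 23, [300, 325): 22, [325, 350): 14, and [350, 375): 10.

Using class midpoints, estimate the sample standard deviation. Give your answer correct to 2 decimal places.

37.49

Midpoints: 237.5, 262.5, 287.5, 312.5, 337.5, 362.5
n = 105, Σfm = 30962.5, mean = 294.8810
Σfm² = 9276406.25
Σf(m − x̄)² = Σfm² − (Σfm)²/n = 9276406.25 − 30962.5²/105 = 146154.7619
Sample variance = 146154.7619 / 104 = 1405.3342
Standard deviation = √1405.3342 = 37.4878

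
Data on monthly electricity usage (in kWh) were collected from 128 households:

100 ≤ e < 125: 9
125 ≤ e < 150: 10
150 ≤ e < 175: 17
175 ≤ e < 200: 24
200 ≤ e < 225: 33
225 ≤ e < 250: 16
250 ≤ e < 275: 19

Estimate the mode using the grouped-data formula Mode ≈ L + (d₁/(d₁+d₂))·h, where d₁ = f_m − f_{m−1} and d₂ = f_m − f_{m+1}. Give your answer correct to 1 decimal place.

208.7

Modal class: 200 ≤ e < 225 (highest frequency 33).
d₁ = 33 − 24 = 9, d₂ = 33 − 16 = 17
Mode ≈ 200 + (9/(9+17)) × 25 = 200 + 8.6538 = 208.6538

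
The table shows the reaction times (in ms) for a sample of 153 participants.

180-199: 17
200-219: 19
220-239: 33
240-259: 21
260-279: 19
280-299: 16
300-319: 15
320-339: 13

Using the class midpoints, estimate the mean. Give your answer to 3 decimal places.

Midpoints: 189.5, 209.5, 229.5, 249.5, 269.5, 289.5, 309.5, 329.5
Σfm = 17×189.5 + 19×209.5 + 33×229.5 + 21×249.5 + 19×269.5 + 16×289.5 + 15×309.5 + 13×329.5 = 38693.5
n = Σf = 153
Mean = 38693.5 / 153 = 252.8987

252.899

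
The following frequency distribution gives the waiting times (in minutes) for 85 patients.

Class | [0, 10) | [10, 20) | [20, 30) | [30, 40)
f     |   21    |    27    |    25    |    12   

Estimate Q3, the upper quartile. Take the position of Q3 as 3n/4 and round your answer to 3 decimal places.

Cumulative frequencies: 21, 48, 73, 85
n = 85; position = 3n/4 = 63.75.
This falls in the class [20, 30): L = 20, F = 48, f = 25, h = 10.
Upper quartile ≈ 20 + ((63.75 − 48) / 25) × 10 = 26.3000

26.300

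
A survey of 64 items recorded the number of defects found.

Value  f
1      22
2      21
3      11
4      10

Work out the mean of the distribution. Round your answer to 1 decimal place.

2.1

Values: 1, 2, 3, 4
Σfx = 22×1 + 21×2 + 11×3 + 10×4 = 137
n = Σf = 64
Mean = 137 / 64 = 2.1406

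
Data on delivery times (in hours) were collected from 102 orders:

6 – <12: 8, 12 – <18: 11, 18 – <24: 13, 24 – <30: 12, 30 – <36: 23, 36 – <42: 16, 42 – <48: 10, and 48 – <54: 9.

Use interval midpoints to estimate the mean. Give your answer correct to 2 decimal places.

30.65

Midpoints: 9, 15, 21, 27, 33, 39, 45, 51
Σfm = 8×9 + 11×15 + 13×21 + 12×27 + 23×33 + 16×39 + 10×45 + 9×51 = 3126
n = Σf = 102
Mean = 3126 / 102 = 30.6471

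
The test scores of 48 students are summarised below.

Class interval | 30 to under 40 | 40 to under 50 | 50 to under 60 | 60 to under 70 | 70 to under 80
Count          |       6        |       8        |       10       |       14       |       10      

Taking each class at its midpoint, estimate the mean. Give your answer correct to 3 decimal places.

57.917

Midpoints: 35, 45, 55, 65, 75
Σfm = 6×35 + 8×45 + 10×55 + 14×65 + 10×75 = 2780
n = Σf = 48
Mean = 2780 / 48 = 57.9167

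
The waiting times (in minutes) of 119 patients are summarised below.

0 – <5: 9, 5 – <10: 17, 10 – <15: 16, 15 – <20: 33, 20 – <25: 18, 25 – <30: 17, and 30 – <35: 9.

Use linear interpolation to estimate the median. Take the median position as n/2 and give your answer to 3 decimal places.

Cumulative frequencies: 9, 26, 42, 75, 93, 110, 119
n = 119; position = n/2 = 59.5.
This falls in the class 15 – <20: L = 15, F = 42, f = 33, h = 5.
Median ≈ 15 + ((59.5 − 42) / 33) × 5 = 17.6515

17.652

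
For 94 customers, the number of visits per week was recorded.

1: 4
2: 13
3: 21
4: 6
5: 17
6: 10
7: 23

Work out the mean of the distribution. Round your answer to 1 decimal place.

4.5

Values: 1, 2, 3, 4, 5, 6, 7
Σfx = 4×1 + 13×2 + 21×3 + 6×4 + 17×5 + 10×6 + 23×7 = 423
n = Σf = 94
Mean = 423 / 94 = 4.5000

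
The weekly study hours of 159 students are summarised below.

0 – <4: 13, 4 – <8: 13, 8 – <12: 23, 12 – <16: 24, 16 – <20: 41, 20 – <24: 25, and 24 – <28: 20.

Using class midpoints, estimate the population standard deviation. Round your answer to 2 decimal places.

Midpoints: 2, 6, 10, 14, 18, 22, 26
n = 159, Σfm = 2478, mean = 15.5849
Σfm² = 46428
Σf(m − x̄)² = Σfm² − (Σfm)²/n = 46428 − 2478²/159 = 7808.6038
Population variance = 7808.6038 / 159 = 49.1107
Standard deviation = √49.1107 = 7.0079

7.01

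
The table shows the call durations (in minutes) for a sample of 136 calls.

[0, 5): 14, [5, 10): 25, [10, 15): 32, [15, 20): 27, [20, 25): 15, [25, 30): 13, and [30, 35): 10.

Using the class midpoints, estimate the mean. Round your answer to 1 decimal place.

Midpoints: 2.5, 7.5, 12.5, 17.5, 22.5, 27.5, 32.5
Σfm = 14×2.5 + 25×7.5 + 32×12.5 + 27×17.5 + 15×22.5 + 13×27.5 + 10×32.5 = 2115
n = Σf = 136
Mean = 2115 / 136 = 15.5515

15.6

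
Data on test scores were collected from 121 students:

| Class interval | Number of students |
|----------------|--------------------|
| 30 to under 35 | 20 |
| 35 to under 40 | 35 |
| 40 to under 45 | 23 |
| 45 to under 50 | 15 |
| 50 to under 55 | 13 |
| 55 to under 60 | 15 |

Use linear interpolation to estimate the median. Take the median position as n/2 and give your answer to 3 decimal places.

41.196

Cumulative frequencies: 20, 55, 78, 93, 106, 121
n = 121; position = n/2 = 60.5.
This falls in the class 40 to under 45: L = 40, F = 55, f = 23, h = 5.
Median ≈ 40 + ((60.5 − 55) / 23) × 5 = 41.1957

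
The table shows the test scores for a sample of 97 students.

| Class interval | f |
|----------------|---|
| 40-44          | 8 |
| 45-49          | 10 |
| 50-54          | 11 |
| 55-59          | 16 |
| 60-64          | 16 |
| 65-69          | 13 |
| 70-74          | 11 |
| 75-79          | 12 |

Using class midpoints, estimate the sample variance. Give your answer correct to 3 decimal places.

113.107

Midpoints: 42, 47, 52, 57, 62, 67, 72, 77
n = 97, Σfm = 5869, mean = 60.5052
Σfm² = 365963
Σf(m − x̄)² = Σfm² − (Σfm)²/n = 365963 − 5869²/97 = 10858.2474
Sample variance = 10858.2474 / 96 = 113.1067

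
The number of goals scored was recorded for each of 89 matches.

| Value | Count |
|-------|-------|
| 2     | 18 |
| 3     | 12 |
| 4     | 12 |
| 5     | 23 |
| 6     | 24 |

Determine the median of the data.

Cumulative frequencies: 18, 30, 42, 65, 89
n = 89, so the median is the value in position (n+1)/2 = 45.
Position 45 falls at value 5.

5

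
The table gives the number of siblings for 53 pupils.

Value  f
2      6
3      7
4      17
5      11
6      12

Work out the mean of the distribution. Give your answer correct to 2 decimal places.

Values: 2, 3, 4, 5, 6
Σfx = 6×2 + 7×3 + 17×4 + 11×5 + 12×6 = 228
n = Σf = 53
Mean = 228 / 53 = 4.3019

4.30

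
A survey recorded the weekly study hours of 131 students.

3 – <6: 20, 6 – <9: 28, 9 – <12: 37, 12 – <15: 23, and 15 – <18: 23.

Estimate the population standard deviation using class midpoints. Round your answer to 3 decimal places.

3.914

Midpoints: 4.5, 7.5, 10.5, 13.5, 16.5
n = 131, Σfm = 1378.5, mean = 10.5229
Σfm² = 16512.75
Σf(m − x̄)² = Σfm² − (Σfm)²/n = 16512.75 − 1378.5²/131 = 2006.9313
Population variance = 2006.9313 / 131 = 15.3201
Standard deviation = √15.3201 = 3.9141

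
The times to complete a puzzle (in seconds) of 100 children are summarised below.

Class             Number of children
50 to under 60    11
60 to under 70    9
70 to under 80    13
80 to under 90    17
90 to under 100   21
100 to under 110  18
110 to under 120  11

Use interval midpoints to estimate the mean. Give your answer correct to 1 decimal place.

87.6

Midpoints: 55, 65, 75, 85, 95, 105, 115
Σfm = 11×55 + 9×65 + 13×75 + 17×85 + 21×95 + 18×105 + 11×115 = 8760
n = Σf = 100
Mean = 8760 / 100 = 87.6000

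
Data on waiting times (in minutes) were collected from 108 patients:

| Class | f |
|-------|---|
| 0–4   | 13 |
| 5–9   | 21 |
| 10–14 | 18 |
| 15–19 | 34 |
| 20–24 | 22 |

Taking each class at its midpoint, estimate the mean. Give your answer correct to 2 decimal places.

13.44

Midpoints: 2, 7, 12, 17, 22
Σfm = 13×2 + 21×7 + 18×12 + 34×17 + 22×22 = 1451
n = Σf = 108
Mean = 1451 / 108 = 13.4352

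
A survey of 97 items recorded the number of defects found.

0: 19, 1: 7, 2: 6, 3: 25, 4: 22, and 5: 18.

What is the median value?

3

Cumulative frequencies: 19, 26, 32, 57, 79, 97
n = 97, so the median is the value in position (n+1)/2 = 49.
Position 49 falls at value 3.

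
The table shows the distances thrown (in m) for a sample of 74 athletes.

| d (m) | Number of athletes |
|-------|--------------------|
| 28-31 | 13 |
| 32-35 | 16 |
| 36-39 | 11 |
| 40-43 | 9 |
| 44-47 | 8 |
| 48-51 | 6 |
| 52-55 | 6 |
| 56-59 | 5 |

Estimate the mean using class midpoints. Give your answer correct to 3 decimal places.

Midpoints: 29.5, 33.5, 37.5, 41.5, 45.5, 49.5, 53.5, 57.5
Σfm = 13×29.5 + 16×33.5 + 11×37.5 + 9×41.5 + 8×45.5 + 6×49.5 + 6×53.5 + 5×57.5 = 2975
n = Σf = 74
Mean = 2975 / 74 = 40.2027

40.203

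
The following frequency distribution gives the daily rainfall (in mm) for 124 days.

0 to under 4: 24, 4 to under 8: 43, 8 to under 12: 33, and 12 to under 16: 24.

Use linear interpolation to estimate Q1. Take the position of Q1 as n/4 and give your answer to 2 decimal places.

Cumulative frequencies: 24, 67, 100, 124
n = 124; position = n/4 = 31.
This falls in the class 4 to under 8: L = 4, F = 24, f = 43, h = 4.
Lower quartile ≈ 4 + ((31 − 24) / 43) × 4 = 4.6512

4.65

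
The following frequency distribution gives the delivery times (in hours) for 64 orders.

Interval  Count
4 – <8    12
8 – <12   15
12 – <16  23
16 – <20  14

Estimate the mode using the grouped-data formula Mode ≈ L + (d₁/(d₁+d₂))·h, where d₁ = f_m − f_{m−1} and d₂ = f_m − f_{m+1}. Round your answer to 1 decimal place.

13.9

Modal class: 12 – <16 (highest frequency 23).
d₁ = 23 − 15 = 8, d₂ = 23 − 14 = 9
Mode ≈ 12 + (8/(8+9)) × 4 = 12 + 1.8824 = 13.8824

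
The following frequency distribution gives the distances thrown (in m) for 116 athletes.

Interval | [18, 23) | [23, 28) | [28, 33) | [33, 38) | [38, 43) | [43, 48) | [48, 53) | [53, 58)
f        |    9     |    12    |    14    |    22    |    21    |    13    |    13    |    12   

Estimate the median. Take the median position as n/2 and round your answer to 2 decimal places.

38.24

Cumulative frequencies: 9, 21, 35, 57, 78, 91, 104, 116
n = 116; position = n/2 = 58.
This falls in the class [38, 43): L = 38, F = 57, f = 21, h = 5.
Median ≈ 38 + ((58 − 57) / 21) × 5 = 38.2381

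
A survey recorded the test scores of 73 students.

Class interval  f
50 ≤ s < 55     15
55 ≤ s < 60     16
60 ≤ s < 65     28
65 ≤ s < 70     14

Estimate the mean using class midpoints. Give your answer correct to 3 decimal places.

Midpoints: 52.5, 57.5, 62.5, 67.5
Σfm = 15×52.5 + 16×57.5 + 28×62.5 + 14×67.5 = 4402.5
n = Σf = 73
Mean = 4402.5 / 73 = 60.3082

60.308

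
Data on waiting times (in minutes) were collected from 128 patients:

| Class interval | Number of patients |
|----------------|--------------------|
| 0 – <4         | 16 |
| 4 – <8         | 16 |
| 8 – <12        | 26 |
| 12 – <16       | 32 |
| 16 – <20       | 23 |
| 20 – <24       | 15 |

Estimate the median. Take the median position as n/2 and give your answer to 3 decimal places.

12.750

Cumulative frequencies: 16, 32, 58, 90, 113, 128
n = 128; position = n/2 = 64.
This falls in the class 12 – <16: L = 12, F = 58, f = 32, h = 4.
Median ≈ 12 + ((64 − 58) / 32) × 4 = 12.7500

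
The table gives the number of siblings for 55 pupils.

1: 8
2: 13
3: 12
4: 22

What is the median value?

Cumulative frequencies: 8, 21, 33, 55
n = 55, so the median is the value in position (n+1)/2 = 28.
Position 28 falls at value 3.

3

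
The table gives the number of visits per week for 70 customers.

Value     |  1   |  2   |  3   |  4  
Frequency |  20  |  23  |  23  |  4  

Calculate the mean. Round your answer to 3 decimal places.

Values: 1, 2, 3, 4
Σfx = 20×1 + 23×2 + 23×3 + 4×4 = 151
n = Σf = 70
Mean = 151 / 70 = 2.1571

2.157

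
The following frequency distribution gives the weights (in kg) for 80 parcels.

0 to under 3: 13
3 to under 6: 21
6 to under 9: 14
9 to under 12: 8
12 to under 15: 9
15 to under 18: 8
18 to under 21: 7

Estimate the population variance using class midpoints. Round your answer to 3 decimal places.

Midpoints: 1.5, 4.5, 7.5, 10.5, 13.5, 16.5, 19.5
n = 80, Σfm = 693, mean = 8.6625
Σfm² = 8604
Σf(m − x̄)² = Σfm² − (Σfm)²/n = 8604 − 693²/80 = 2600.8875
Population variance = 2600.8875 / 80 = 32.5111

32.511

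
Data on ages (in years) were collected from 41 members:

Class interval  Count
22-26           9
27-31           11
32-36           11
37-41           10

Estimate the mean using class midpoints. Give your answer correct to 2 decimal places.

31.68

Midpoints: 24, 29, 34, 39
Σfm = 9×24 + 11×29 + 11×34 + 10×39 = 1299
n = Σf = 41
Mean = 1299 / 41 = 31.6829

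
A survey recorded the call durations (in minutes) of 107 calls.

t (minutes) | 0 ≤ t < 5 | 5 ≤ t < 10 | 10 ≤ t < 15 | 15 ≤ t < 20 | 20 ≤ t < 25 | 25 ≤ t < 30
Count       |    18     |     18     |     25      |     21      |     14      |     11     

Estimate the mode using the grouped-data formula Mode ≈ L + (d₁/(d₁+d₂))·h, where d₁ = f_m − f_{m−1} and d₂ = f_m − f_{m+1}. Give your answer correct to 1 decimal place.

13.2

Modal class: 10 ≤ t < 15 (highest frequency 25).
d₁ = 25 − 18 = 7, d₂ = 25 − 21 = 4
Mode ≈ 10 + (7/(7+4)) × 5 = 10 + 3.1818 = 13.1818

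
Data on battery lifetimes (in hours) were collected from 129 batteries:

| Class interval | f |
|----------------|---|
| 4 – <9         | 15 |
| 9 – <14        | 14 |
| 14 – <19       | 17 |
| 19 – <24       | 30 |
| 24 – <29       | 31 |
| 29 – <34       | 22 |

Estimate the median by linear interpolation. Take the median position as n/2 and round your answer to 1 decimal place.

22.1

Cumulative frequencies: 15, 29, 46, 76, 107, 129
n = 129; position = n/2 = 64.5.
This falls in the class 19 – <24: L = 19, F = 46, f = 30, h = 5.
Median ≈ 19 + ((64.5 − 46) / 30) × 5 = 22.0833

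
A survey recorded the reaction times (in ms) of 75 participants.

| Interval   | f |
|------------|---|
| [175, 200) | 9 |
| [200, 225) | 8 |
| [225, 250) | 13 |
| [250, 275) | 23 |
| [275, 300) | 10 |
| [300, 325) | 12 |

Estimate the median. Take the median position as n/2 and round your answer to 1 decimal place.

Cumulative frequencies: 9, 17, 30, 53, 63, 75
n = 75; position = n/2 = 37.5.
This falls in the class [250, 275): L = 250, F = 30, f = 23, h = 25.
Median ≈ 250 + ((37.5 − 30) / 23) × 25 = 258.1522

258.2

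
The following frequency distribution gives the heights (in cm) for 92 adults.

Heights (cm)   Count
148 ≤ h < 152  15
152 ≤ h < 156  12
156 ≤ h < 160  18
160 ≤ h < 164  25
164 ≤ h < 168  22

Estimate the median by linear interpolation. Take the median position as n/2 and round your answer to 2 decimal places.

160.16

Cumulative frequencies: 15, 27, 45, 70, 92
n = 92; position = n/2 = 46.
This falls in the class 160 ≤ h < 164: L = 160, F = 45, f = 25, h = 4.
Median ≈ 160 + ((46 − 45) / 25) × 4 = 160.1600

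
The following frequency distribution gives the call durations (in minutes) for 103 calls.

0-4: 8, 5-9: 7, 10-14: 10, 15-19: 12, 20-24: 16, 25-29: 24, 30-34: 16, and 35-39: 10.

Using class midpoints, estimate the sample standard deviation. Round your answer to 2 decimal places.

10.16

Midpoints: 2, 7, 12, 17, 22, 27, 32, 37
n = 103, Σfm = 2271, mean = 22.0485
Σfm² = 60597
Σf(m − x̄)² = Σfm² − (Σfm)²/n = 60597 − 2271²/103 = 10524.7573
Sample variance = 10524.7573 / 102 = 103.1839
Standard deviation = √103.1839 = 10.1579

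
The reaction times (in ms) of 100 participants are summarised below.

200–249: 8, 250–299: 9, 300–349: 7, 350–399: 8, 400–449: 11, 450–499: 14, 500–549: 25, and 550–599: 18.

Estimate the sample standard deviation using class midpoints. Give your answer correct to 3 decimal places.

113.185

Midpoints: 224.5, 274.5, 324.5, 374.5, 424.5, 474.5, 524.5, 574.5
n = 100, Σfm = 44300, mean = 443.0000
Σfm² = 20893175
Σf(m − x̄)² = Σfm² − (Σfm)²/n = 20893175 − 44300²/100 = 1268275.0000
Sample variance = 1268275.0000 / 99 = 12810.8586
Standard deviation = √12810.8586 = 113.1851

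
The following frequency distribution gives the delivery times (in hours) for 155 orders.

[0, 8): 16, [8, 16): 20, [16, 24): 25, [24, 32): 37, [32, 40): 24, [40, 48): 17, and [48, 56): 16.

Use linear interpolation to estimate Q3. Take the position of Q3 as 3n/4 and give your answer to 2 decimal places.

Cumulative frequencies: 16, 36, 61, 98, 122, 139, 155
n = 155; position = 3n/4 = 116.25.
This falls in the class [32, 40): L = 32, F = 98, f = 24, h = 8.
Upper quartile ≈ 32 + ((116.25 − 98) / 24) × 8 = 38.0833

38.08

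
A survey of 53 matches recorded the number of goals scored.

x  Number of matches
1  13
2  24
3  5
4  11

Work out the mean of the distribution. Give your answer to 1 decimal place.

Values: 1, 2, 3, 4
Σfx = 13×1 + 24×2 + 5×3 + 11×4 = 120
n = Σf = 53
Mean = 120 / 53 = 2.2642

2.3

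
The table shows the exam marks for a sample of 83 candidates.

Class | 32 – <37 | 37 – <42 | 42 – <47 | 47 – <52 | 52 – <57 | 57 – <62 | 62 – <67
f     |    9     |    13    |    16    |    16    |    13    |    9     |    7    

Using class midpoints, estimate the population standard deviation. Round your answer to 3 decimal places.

Midpoints: 34.5, 39.5, 44.5, 49.5, 54.5, 59.5, 64.5
n = 83, Σfm = 4023.5, mean = 48.4759
Σfm² = 201480.75
Σf(m − x̄)² = Σfm² − (Σfm)²/n = 201480.75 − 4023.5²/83 = 6437.9518
Population variance = 6437.9518 / 83 = 77.5657
Standard deviation = √77.5657 = 8.8071

8.807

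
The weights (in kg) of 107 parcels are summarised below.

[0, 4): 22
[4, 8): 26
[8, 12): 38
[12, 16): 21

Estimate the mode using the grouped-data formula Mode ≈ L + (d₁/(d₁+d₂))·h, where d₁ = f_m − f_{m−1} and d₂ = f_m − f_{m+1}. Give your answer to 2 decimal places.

9.66

Modal class: [8, 12) (highest frequency 38).
d₁ = 38 − 26 = 12, d₂ = 38 − 21 = 17
Mode ≈ 8 + (12/(12+17)) × 4 = 8 + 1.6552 = 9.6552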